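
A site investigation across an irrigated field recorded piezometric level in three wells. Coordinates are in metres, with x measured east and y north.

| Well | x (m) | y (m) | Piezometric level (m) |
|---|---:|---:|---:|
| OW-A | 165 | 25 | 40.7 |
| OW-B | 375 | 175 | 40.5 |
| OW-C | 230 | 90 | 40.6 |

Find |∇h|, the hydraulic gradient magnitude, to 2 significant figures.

Differences from OW-A: to OW-B (Δx, Δy, Δh) = (210, 150, -0.2); to OW-C = (65, 65, -0.1).
Solve a·Δx + b·Δy = Δh: det = 210·65 − 65·150 = 3900.
∂h/∂x = [(-0.2)·65 − (-0.1)·150] / 3900 = +0.0005128
∂h/∂y = [210·(-0.1) − 65·(-0.2)] / 3900 = -0.002051
|∇h| = √(0.0005128² + -0.002051²) = 0.002114

0.0021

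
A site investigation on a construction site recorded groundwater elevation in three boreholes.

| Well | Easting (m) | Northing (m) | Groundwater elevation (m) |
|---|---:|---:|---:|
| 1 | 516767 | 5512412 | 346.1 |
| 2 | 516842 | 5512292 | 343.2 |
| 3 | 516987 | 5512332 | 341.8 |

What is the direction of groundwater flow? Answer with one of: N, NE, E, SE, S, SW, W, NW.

Three-point gradient (reference 1): Δ to 2 = (75, -120, -2.9), Δ to 3 = (220, -80, -4.3).
∂h/∂x = -0.01392, ∂h/∂y = +0.01547 (det = 20400).
Flow = −∇h = (+0.01392 east, -0.01547 north), which points southeast.

SE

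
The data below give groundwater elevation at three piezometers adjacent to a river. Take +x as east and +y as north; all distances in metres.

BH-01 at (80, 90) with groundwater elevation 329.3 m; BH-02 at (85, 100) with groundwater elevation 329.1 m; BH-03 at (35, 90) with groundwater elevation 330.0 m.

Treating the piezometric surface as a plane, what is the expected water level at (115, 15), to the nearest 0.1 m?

329.7 m

Differences from BH-01: to BH-02 (Δx, Δy, Δh) = (5, 10, -0.2); to BH-03 = (-45, 0, +0.7).
Solve a·Δx + b·Δy = Δh: det = 5·0 − (-45)·10 = 450.
∂h/∂x = [(-0.2)·0 − (+0.7)·10] / 450 = -0.01556
∂h/∂y = [5·(+0.7) − (-45)·(-0.2)] / 450 = -0.01222
h(115, 15) = 329.3 + (-0.01556)·(35) + (-0.01222)·(-75) = 329.3 -0.544 +0.917 = 329.672 m.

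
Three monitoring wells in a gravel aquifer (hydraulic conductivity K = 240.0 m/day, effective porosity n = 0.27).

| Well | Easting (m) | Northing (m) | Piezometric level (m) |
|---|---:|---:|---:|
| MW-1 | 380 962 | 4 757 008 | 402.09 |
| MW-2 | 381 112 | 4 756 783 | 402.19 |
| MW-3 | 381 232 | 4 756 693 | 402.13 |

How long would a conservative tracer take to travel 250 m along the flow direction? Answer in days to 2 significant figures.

With h = a·x + b·y + c and MW-1 as origin, the differences give:
  150·a + (-225)·b = +0.10
  270·a + (-315)·b = +0.04
Eliminate b (×(-315) and ×(-225), subtract): 13500·a = -22.500 → a = ∂h/∂x = -0.001667
Back-substitute: b = ∂h/∂y = -0.001556.
|∇h| = √(-0.001667² + -0.001556²) = 0.00228
Seepage velocity v = K·i/n = 240.0 × 0.00228 / 0.27 = 2.027 m/day.
t = 250 / 2.027 = 123.3 days.

120 days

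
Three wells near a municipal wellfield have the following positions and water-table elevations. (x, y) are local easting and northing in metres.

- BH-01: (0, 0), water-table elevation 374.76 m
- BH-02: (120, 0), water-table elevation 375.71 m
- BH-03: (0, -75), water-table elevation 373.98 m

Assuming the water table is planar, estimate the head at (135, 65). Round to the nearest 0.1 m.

376.5 m

∂h/∂x = (375.71 − 374.76) / (120 − 0) = +0.007917
∂h/∂y = (373.98 − 374.76) / (-75 − 0) = +0.01040
h(135, 65) = 374.76 + (+0.007917)·(135) + (+0.01040)·(65) = 374.76 +1.069 +0.676 = 376.505 m.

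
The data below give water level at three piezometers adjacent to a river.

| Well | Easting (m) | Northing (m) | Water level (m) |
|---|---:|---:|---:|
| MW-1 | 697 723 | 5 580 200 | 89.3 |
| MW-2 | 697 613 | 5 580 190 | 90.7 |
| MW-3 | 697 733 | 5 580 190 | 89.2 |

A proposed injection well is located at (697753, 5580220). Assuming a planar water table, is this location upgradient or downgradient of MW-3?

Taking MW-1 as reference: MW-2−MW-1 = (-110, -10, +1.4); MW-3−MW-1 = (10, -10, -0.1).
Determinant of the coordinate differences = (-110)·(-10) − 10·(-10) = 1200.
∂h/∂x = [(+1.4)·(-10) − (-0.1)·(-10)] / 1200 = -0.01250
∂h/∂y = [(-110)·(-0.1) − 10·(+1.4)] / 1200 = -0.002500
Head at (697753, 5580220) = 89.3 + (-0.01250)·(30) + (-0.002500)·(20) = 88.88 m.
That is lower than the 89.2 m at MW-3, so the point is downgradient.

downgradient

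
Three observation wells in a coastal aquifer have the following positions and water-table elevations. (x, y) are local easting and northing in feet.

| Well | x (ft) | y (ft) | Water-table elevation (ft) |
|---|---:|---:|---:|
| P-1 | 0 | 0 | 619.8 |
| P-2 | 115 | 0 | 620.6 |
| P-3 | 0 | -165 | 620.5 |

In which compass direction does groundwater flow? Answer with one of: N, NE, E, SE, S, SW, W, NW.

NW

∂h/∂x = (620.6 − 619.8) / (115 − 0) = +0.006957
∂h/∂y = (620.5 − 619.8) / (-165 − 0) = -0.004242
Flow = −∇h = (-0.006957 east, +0.004242 north), which points northwest.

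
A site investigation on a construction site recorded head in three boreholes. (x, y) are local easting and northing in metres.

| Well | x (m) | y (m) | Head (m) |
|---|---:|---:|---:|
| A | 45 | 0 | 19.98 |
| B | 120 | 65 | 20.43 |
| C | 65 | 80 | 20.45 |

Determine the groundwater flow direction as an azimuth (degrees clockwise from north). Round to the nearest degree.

With h = a·x + b·y + c and A as origin, the differences give:
  75·a + 65·b = +0.45
  20·a + 80·b = +0.47
Eliminate b (×80 and ×65, subtract): 4700·a = 5.450 → a = ∂h/∂x = +0.001160
Back-substitute: b = ∂h/∂y = +0.005585.
Flow direction (−∇h) has components (-0.001160 E, -0.005585 N).
Azimuth = atan2(E, N) = atan2(-0.001160, -0.005585) = 191.7° ≈ 192°.

192°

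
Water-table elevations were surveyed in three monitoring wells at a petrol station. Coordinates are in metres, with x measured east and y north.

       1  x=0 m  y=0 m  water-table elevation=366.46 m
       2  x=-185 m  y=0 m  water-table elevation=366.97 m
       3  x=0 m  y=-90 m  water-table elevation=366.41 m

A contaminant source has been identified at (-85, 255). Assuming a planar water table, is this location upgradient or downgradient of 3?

∂h/∂x = (366.97 − 366.46) / (-185 − 0) = -0.002757
∂h/∂y = (366.41 − 366.46) / (-90 − 0) = +0.0005556
Head at (-85, 255) = 366.46 + (-0.002757)·(-85) + (+0.0005556)·(255) = 366.84 m.
That is higher than the 366.41 m at 3, so the point is upgradient.

upgradient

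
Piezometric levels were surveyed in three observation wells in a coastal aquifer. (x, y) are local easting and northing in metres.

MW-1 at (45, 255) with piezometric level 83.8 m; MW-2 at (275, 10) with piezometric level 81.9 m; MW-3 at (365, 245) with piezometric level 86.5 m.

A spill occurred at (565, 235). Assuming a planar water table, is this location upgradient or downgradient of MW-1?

Taking MW-1 as reference: MW-2−MW-1 = (230, -245, -1.9); MW-3−MW-1 = (320, -10, +2.7).
Solve a·Δx + b·Δy = Δh: det = 230·(-10) − 320·(-245) = 76100.
∂h/∂x = [(-1.9)·(-10) − (+2.7)·(-245)] / 76100 = +0.008942
∂h/∂y = [230·(+2.7) − 320·(-1.9)] / 76100 = +0.01615
Head at (565, 235) = 83.8 + (+0.008942)·(520) + (+0.01615)·(-20) = 88.13 m.
That is higher than the 83.8 m at MW-1, so the point is upgradient.

upgradient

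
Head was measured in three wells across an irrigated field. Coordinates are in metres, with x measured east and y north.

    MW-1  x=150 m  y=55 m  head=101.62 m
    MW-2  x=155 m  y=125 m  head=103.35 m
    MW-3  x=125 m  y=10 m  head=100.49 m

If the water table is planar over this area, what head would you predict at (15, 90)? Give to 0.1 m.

102.4 m

Taking MW-1 as reference: MW-2−MW-1 = (5, 70, +1.73); MW-3−MW-1 = (-25, -45, -1.13).
Solve a·Δx + b·Δy = Δh: det = 5·(-45) − (-25)·70 = 1525.
∂h/∂x = [(+1.73)·(-45) − (-1.13)·70] / 1525 = +0.0008197
∂h/∂y = [5·(-1.13) − (-25)·(+1.73)] / 1525 = +0.02466
h(15, 90) = 101.62 + (+0.0008197)·(-135) + (+0.02466)·(35) = 101.62 -0.111 +0.863 = 102.372 m.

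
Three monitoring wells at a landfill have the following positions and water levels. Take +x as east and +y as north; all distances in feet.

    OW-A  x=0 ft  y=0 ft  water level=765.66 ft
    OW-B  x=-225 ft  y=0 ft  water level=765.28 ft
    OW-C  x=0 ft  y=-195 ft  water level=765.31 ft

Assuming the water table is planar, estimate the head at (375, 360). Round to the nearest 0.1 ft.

∂h/∂x = (765.28 − 765.66) / (-225 − 0) = +0.001689
∂h/∂y = (765.31 − 765.66) / (-195 − 0) = +0.001795
h(375, 360) = 765.66 + (+0.001689)·(375) + (+0.001795)·(360) = 765.66 +0.633 +0.646 = 766.939 ft.

766.9 ft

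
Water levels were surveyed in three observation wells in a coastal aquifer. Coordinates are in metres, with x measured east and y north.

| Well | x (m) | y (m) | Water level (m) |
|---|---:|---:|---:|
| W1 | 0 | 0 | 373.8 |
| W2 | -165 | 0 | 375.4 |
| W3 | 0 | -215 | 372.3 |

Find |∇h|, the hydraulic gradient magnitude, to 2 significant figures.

∂h/∂x = (375.4 − 373.8) / (-165 − 0) = -0.009697
∂h/∂y = (372.3 − 373.8) / (-215 − 0) = +0.006977
|∇h| = √(-0.009697² + 0.006977²) = 0.01195

0.012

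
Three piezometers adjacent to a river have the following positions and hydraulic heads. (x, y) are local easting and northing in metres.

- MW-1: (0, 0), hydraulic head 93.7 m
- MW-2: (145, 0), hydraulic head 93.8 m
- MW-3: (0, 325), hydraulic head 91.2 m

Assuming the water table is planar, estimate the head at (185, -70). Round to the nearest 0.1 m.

∂h/∂x = (93.8 − 93.7) / (145 − 0) = +0.0006897
∂h/∂y = (91.2 − 93.7) / (325 − 0) = -0.007692
h(185, -70) = 93.7 + (+0.0006897)·(185) + (-0.007692)·(-70) = 93.7 +0.128 +0.538 = 94.366 m.

94.4 m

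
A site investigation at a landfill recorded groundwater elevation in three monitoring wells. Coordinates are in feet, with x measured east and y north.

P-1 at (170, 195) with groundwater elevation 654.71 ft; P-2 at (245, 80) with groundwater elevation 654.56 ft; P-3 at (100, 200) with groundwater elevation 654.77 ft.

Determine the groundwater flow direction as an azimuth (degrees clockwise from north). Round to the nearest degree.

134°

Three-point gradient (reference P-1): Δ to P-2 = (75, -115, -0.15), Δ to P-3 = (-70, 5, +0.06).
∂h/∂x = -0.0008013, ∂h/∂y = +0.0007818 (det = -7675).
Flow direction (−∇h) has components (+0.0008013 E, -0.0007818 N).
Azimuth = atan2(E, N) = atan2(+0.0008013, -0.0007818) = 134.3° ≈ 134°.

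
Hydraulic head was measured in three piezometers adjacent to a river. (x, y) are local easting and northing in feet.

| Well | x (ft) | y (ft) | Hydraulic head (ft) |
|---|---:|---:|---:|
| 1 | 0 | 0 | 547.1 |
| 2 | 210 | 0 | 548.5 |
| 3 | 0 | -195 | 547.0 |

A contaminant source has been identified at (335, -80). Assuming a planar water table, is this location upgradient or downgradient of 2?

upgradient

∂h/∂x = (548.5 − 547.1) / (210 − 0) = +0.006667
∂h/∂y = (547.0 − 547.1) / (-195 − 0) = +0.0005128
Head at (335, -80) = 547.1 + (+0.006667)·(335) + (+0.0005128)·(-80) = 549.29 ft.
That is higher than the 548.5 ft at 2, so the point is upgradient.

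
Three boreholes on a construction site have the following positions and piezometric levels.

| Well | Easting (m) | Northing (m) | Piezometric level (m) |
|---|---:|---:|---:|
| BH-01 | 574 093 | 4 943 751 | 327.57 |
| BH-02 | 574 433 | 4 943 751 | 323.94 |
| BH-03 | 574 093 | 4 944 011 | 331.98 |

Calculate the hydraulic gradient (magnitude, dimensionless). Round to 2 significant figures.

∂h/∂x = (323.94 − 327.57) / (574433 − 574093) = -0.01068
∂h/∂y = (331.98 − 327.57) / (4944011 − 4943751) = +0.01696
|∇h| = √(-0.01068² + 0.01696²) = 0.02004

0.020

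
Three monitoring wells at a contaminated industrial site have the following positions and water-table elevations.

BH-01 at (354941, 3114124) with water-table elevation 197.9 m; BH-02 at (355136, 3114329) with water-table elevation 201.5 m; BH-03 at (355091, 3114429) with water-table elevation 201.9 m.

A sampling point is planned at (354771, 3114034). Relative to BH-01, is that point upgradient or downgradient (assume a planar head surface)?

downgradient

Differences from BH-01: to BH-02 (Δx, Δy, Δh) = (195, 205, +3.6); to BH-03 = (150, 305, +4.0).
Solve a·Δx + b·Δy = Δh: det = 195·305 − 150·205 = 28725.
∂h/∂x = [(+3.6)·305 − (+4.0)·205] / 28725 = +0.009678
∂h/∂y = [195·(+4.0) − 150·(+3.6)] / 28725 = +0.008355
Head at (354771, 3114034) = 197.9 + (+0.009678)·(-170) + (+0.008355)·(-90) = 195.50 m.
That is lower than the 197.9 m at BH-01, so the point is downgradient.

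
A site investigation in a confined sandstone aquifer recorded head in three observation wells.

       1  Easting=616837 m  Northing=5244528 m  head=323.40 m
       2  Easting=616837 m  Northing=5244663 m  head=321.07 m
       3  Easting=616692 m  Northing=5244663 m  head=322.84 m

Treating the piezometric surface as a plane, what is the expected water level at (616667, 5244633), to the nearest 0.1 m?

323.7 m

Three-point gradient (reference 1): Δ to 2 = (0, 135, -2.33), Δ to 3 = (-145, 135, -0.56).
∂h/∂x = -0.01221, ∂h/∂y = -0.01726 (det = 19575).
h(616667, 5244633) = 323.40 + (-0.01221)·(-170) + (-0.01726)·(105) = 323.40 +2.075 -1.812 = 323.663 m.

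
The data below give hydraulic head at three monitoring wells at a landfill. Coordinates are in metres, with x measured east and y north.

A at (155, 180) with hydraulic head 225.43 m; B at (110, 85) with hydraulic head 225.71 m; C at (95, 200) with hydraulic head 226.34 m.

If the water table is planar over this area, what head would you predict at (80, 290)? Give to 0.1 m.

226.9 m

Taking A as reference: B−A = (-45, -95, +0.28); C−A = (-60, 20, +0.91).
Solve a·Δx + b·Δy = Δh: det = (-45)·20 − (-60)·(-95) = -6600.
∂h/∂x = [(+0.28)·20 − (+0.91)·(-95)] / -6600 = -0.01395
∂h/∂y = [(-45)·(+0.91) − (-60)·(+0.28)] / -6600 = +0.003659
h(80, 290) = 225.43 + (-0.01395)·(-75) + (+0.003659)·(110) = 225.43 +1.046 +0.402 = 226.879 m.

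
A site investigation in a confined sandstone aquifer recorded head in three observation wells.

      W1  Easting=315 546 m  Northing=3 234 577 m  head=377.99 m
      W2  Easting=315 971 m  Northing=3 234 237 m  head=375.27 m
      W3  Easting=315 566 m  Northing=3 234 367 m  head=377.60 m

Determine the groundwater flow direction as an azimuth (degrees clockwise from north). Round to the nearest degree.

Taking W1 as reference: W2−W1 = (425, -340, -2.72); W3−W1 = (20, -210, -0.39).
Determinant of the coordinate differences = 425·(-210) − 20·(-340) = -82450.
∂h/∂x = [(-2.72)·(-210) − (-0.39)·(-340)] / -82450 = -0.005320
∂h/∂y = [425·(-0.39) − 20·(-2.72)] / -82450 = +0.001351
Flow direction (−∇h) has components (+0.005320 E, -0.001351 N).
Azimuth = atan2(E, N) = atan2(+0.005320, -0.001351) = 104.2° ≈ 104°.

104°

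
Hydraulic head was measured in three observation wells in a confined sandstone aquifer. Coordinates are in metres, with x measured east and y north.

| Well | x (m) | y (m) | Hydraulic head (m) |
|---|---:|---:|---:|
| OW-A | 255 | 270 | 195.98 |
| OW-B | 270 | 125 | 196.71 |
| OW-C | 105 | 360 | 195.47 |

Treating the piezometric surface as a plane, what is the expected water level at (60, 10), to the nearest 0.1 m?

197.2 m

Three-point gradient (reference OW-A): Δ to OW-B = (15, -145, +0.73), Δ to OW-C = (-150, 90, -0.51).
∂h/∂x = +0.0004044, ∂h/∂y = -0.004993 (det = -20400).
h(60, 10) = 195.98 + (+0.0004044)·(-195) + (-0.004993)·(-260) = 195.98 -0.079 +1.298 = 197.199 m.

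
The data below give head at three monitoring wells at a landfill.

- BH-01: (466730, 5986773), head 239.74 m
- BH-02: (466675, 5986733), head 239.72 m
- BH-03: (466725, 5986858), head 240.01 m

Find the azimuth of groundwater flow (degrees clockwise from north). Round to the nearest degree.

149°

Differences from BH-01: to BH-02 (Δx, Δy, Δh) = (-55, -40, -0.02); to BH-03 = (-5, 85, +0.27).
Determinant of the coordinate differences = (-55)·85 − (-5)·(-40) = -4875.
∂h/∂x = [(-0.02)·85 − (+0.27)·(-40)] / -4875 = -0.001867
∂h/∂y = [(-55)·(+0.27) − (-5)·(-0.02)] / -4875 = +0.003067
Flow direction (−∇h) has components (+0.001867 E, -0.003067 N).
Azimuth = atan2(E, N) = atan2(+0.001867, -0.003067) = 148.7° ≈ 149°.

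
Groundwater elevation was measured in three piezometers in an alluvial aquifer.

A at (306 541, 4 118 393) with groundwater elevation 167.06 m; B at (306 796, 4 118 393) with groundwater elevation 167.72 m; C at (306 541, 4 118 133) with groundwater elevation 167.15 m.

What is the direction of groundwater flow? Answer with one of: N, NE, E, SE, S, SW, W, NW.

∂h/∂x = (167.72 − 167.06) / (306796 − 306541) = +0.002588
∂h/∂y = (167.15 − 167.06) / (4118133 − 4118393) = -0.0003462
Flow = −∇h = (-0.002588 east, +0.0003462 north), which points west.

W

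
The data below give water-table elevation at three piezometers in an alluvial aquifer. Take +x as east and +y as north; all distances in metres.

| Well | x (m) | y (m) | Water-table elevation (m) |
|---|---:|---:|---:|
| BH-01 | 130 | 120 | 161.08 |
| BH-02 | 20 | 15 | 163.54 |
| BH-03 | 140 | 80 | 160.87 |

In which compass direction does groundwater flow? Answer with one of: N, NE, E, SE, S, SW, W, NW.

Taking BH-01 as reference: BH-02−BH-01 = (-110, -105, +2.46); BH-03−BH-01 = (10, -40, -0.21).
Determinant of the coordinate differences = (-110)·(-40) − 10·(-105) = 5450.
∂h/∂x = [(+2.46)·(-40) − (-0.21)·(-105)] / 5450 = -0.02210
∂h/∂y = [(-110)·(-0.21) − 10·(+2.46)] / 5450 = -0.0002752
Flow = −∇h = (+0.02210 east, +0.0002752 north), which points east.

E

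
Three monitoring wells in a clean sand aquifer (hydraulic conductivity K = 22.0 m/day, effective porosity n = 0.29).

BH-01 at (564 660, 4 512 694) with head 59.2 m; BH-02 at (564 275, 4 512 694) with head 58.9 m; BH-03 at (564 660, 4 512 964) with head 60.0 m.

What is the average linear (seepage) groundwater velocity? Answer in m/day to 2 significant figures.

0.23 m/day

∂h/∂x = (58.9 − 59.2) / (564275 − 564660) = +0.0007792
∂h/∂y = (60.0 − 59.2) / (4512964 − 4512694) = +0.002963
|∇h| = √(0.0007792² + 0.002963²) = 0.003064
Seepage velocity v = K·i/n = 22.0 × 0.003064 / 0.29 = 0.2324 m/day.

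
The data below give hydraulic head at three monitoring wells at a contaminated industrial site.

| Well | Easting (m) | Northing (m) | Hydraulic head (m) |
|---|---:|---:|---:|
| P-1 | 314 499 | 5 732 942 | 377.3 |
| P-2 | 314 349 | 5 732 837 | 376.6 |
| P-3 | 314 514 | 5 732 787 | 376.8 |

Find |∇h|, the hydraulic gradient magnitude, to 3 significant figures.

With h = a·x + b·y + c and P-1 as origin, the differences give:
  (-150)·a + (-105)·b = -0.7
  15·a + (-155)·b = -0.5
Eliminate b (×(-155) and ×(-105), subtract): 24825·a = 56.00 → a = ∂h/∂x = +0.002256
Back-substitute: b = ∂h/∂y = +0.003444.
|∇h| = √(0.002256² + 0.003444²) = 0.004117

0.00412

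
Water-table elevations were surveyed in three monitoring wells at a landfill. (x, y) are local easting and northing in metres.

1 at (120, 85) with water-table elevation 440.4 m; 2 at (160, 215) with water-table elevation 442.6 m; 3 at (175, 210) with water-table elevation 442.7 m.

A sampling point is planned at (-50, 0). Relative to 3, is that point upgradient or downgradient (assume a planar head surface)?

downgradient

With h = a·x + b·y + c and 1 as origin, the differences give:
  40·a + 130·b = +2.2
  55·a + 125·b = +2.3
Eliminate b (×125 and ×130, subtract): -2150·a = -24.00 → a = ∂h/∂x = +0.01116
Back-substitute: b = ∂h/∂y = +0.01349.
Head at (-50, 0) = 440.4 + (+0.01116)·(-170) + (+0.01349)·(-85) = 437.36 m.
That is lower than the 442.7 m at 3, so the point is downgradient.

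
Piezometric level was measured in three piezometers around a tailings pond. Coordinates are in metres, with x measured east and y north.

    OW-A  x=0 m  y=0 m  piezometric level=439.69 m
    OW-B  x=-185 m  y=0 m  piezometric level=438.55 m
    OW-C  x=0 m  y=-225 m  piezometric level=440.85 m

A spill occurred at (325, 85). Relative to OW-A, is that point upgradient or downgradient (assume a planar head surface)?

∂h/∂x = (438.55 − 439.69) / (-185 − 0) = +0.006162
∂h/∂y = (440.85 − 439.69) / (-225 − 0) = -0.005156
Head at (325, 85) = 439.69 + (+0.006162)·(325) + (-0.005156)·(85) = 441.25 m.
That is higher than the 439.69 m at OW-A, so the point is upgradient.

upgradient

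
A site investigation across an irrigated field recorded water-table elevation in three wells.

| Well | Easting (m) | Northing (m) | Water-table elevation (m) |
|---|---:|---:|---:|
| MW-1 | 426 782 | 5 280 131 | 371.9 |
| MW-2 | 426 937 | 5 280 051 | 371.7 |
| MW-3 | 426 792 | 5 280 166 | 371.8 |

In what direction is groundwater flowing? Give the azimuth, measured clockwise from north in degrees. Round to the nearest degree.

Differences from MW-1: to MW-2 (Δx, Δy, Δh) = (155, -80, -0.2); to MW-3 = (10, 35, -0.1).
Solve a·Δx + b·Δy = Δh: det = 155·35 − 10·(-80) = 6225.
∂h/∂x = [(-0.2)·35 − (-0.1)·(-80)] / 6225 = -0.002410
∂h/∂y = [155·(-0.1) − 10·(-0.2)] / 6225 = -0.002169
Flow direction (−∇h) has components (+0.002410 E, +0.002169 N).
Azimuth = atan2(E, N) = atan2(+0.002410, +0.002169) = 48.0° ≈ 048°.

048°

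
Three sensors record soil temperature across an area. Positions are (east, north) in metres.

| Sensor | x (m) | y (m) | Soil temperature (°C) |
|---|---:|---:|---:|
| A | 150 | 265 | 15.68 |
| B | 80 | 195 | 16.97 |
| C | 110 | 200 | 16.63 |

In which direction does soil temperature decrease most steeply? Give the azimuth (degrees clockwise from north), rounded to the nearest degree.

Differences from A: to B (Δx, Δy, Δh) = (-70, -70, +1.29); to C = (-40, -65, +0.95).
Determinant of the coordinate differences = (-70)·(-65) − (-40)·(-70) = 1750.
∂T/∂x = [(+1.29)·(-65) − (+0.95)·(-70)] / 1750 = -0.009914
∂T/∂y = [(-70)·(+0.95) − (-40)·(+1.29)] / 1750 = -0.008514
Steepest decrease is along −∇f: components (+0.009914 E, +0.008514 N).
Azimuth = atan2(+0.009914, +0.008514) = 49.3° ≈ 049°.

049°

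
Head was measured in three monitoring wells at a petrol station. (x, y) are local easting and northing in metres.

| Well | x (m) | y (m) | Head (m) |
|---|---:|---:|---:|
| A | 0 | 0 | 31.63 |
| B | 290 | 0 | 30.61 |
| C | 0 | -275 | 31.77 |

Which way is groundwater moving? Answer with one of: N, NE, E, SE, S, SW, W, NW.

∂h/∂x = (30.61 − 31.63) / (290 − 0) = -0.003517
∂h/∂y = (31.77 − 31.63) / (-275 − 0) = -0.0005091
Flow = −∇h = (+0.003517 east, +0.0005091 north), which points east.

E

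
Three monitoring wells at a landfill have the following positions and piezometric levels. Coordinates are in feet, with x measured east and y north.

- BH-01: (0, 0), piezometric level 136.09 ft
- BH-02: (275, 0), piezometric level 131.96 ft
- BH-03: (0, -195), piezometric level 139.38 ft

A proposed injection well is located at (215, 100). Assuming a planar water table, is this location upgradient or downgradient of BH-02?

downgradient

∂h/∂x = (131.96 − 136.09) / (275 − 0) = -0.01502
∂h/∂y = (139.38 − 136.09) / (-195 − 0) = -0.01687
Head at (215, 100) = 136.09 + (-0.01502)·(215) + (-0.01687)·(100) = 131.17 ft.
That is lower than the 131.96 ft at BH-02, so the point is downgradient.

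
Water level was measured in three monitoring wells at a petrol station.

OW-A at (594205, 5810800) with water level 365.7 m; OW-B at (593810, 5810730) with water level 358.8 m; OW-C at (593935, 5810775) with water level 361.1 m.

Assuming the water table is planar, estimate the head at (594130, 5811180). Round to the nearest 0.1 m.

Taking OW-A as reference: OW-B−OW-A = (-395, -70, -6.9); OW-C−OW-A = (-270, -25, -4.6).
Determinant of the coordinate differences = (-395)·(-25) − (-270)·(-70) = -9025.
∂h/∂x = [(-6.9)·(-25) − (-4.6)·(-70)] / -9025 = +0.01657
∂h/∂y = [(-395)·(-4.6) − (-270)·(-6.9)] / -9025 = +0.005097
h(594130, 5811180) = 365.7 + (+0.01657)·(-75) + (+0.005097)·(380) = 365.7 -1.242 +1.937 = 366.394 m.

366.4 m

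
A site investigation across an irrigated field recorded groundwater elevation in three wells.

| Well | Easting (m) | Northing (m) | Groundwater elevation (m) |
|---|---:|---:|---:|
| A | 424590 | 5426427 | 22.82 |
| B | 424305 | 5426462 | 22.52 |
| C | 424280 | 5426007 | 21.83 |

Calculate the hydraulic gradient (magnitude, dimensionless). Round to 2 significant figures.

0.0019

With h = a·x + b·y + c and A as origin, the differences give:
  (-285)·a + 35·b = -0.30
  (-310)·a + (-420)·b = -0.99
Eliminate b (×(-420) and ×35, subtract): 130550·a = 160.650 → a = ∂h/∂x = +0.001231
Back-substitute: b = ∂h/∂y = +0.001449.
|∇h| = √(0.001231² + 0.001449²) = 0.001901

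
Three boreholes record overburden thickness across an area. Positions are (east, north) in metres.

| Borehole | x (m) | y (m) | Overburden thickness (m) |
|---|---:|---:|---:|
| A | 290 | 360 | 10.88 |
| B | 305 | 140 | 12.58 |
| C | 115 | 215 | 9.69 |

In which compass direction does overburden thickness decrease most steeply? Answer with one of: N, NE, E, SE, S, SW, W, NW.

Taking A as reference: B−A = (15, -220, +1.70); C−A = (-175, -145, -1.19).
Determinant of the coordinate differences = 15·(-145) − (-175)·(-220) = -40675.
∂d/∂x = [(+1.70)·(-145) − (-1.19)·(-220)] / -40675 = +0.01250
∂d/∂y = [15·(-1.19) − (-175)·(+1.70)] / -40675 = -0.006875
Steepest decrease is along −∇f = (-0.01250 E, +0.006875 N) → northwest.

NW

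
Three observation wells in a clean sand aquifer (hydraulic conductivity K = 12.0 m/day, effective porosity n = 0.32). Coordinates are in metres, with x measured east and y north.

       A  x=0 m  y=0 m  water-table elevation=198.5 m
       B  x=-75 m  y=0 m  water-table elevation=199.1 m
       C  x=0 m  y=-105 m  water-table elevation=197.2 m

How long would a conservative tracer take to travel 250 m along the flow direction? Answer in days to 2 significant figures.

∂h/∂x = (199.1 − 198.5) / (-75 − 0) = -0.008000
∂h/∂y = (197.2 − 198.5) / (-105 − 0) = +0.01238
|∇h| = √(-0.008000² + 0.01238²) = 0.01474
Seepage velocity v = K·i/n = 12.0 × 0.01474 / 0.32 = 0.5527 m/day.
t = 250 / 0.5527 = 452.3 days.

450 days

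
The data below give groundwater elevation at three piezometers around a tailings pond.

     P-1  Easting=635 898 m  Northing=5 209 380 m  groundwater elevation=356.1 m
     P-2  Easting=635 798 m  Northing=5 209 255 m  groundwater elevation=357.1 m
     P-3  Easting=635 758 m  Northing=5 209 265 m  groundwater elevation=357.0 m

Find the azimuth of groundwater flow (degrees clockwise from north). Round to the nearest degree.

357°

With h = a·x + b·y + c and P-1 as origin, the differences give:
  (-100)·a + (-125)·b = +1.0
  (-140)·a + (-115)·b = +0.9
Eliminate b (×(-115) and ×(-125), subtract): -6000·a = -2.50 → a = ∂h/∂x = +0.0004167
Back-substitute: b = ∂h/∂y = -0.008333.
Flow direction (−∇h) has components (-0.0004167 E, +0.008333 N).
Azimuth = atan2(E, N) = atan2(-0.0004167, +0.008333) = 357.1° ≈ 357°.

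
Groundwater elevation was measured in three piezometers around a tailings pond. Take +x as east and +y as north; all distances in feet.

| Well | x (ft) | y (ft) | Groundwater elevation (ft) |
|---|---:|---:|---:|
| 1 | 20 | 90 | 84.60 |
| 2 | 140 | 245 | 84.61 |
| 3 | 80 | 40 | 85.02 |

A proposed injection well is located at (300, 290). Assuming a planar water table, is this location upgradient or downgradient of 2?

upgradient

Three-point gradient (reference 1): Δ to 2 = (120, 155, +0.01), Δ to 3 = (60, -50, +0.42).
∂h/∂x = +0.004288, ∂h/∂y = -0.003255 (det = -15300).
Head at (300, 290) = 84.60 + (+0.004288)·(280) + (-0.003255)·(200) = 85.15 ft.
That is higher than the 84.61 ft at 2, so the point is upgradient.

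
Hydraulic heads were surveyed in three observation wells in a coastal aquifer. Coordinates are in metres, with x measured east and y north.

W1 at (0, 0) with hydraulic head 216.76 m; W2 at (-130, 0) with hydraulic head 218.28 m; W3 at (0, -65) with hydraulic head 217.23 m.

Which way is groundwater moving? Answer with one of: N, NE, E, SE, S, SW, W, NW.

NE

∂h/∂x = (218.28 − 216.76) / (-130 − 0) = -0.01169
∂h/∂y = (217.23 − 216.76) / (-65 − 0) = -0.007231
Flow = −∇h = (+0.01169 east, +0.007231 north), which points northeast.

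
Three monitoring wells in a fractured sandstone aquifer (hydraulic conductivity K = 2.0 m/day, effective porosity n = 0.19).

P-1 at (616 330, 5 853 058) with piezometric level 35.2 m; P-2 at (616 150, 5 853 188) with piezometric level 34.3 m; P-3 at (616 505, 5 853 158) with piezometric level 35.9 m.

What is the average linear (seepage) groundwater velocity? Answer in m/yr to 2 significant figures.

Three-point gradient (reference P-1): Δ to P-2 = (-180, 130, -0.9), Δ to P-3 = (175, 100, +0.7).
∂h/∂x = +0.004442, ∂h/∂y = -0.0007730 (det = -40750).
|∇h| = √(0.004442² + -0.0007730²) = 0.004509
Seepage velocity v = K·i/n = 2.0 × 0.004509 / 0.19 = 0.04746 m/day = 17.33 m/yr.

17 m/yr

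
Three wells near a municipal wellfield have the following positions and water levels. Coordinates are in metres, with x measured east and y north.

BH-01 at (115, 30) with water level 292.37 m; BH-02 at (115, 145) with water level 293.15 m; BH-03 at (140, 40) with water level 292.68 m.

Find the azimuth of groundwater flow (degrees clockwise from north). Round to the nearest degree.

Differences from BH-01: to BH-02 (Δx, Δy, Δh) = (0, 115, +0.78); to BH-03 = (25, 10, +0.31).
Solve a·Δx + b·Δy = Δh: det = 0·10 − 25·115 = -2875.
∂h/∂x = [(+0.78)·10 − (+0.31)·115] / -2875 = +0.009687
∂h/∂y = [0·(+0.31) − 25·(+0.78)] / -2875 = +0.006783
Flow direction (−∇h) has components (-0.009687 E, -0.006783 N).
Azimuth = atan2(E, N) = atan2(-0.009687, -0.006783) = 235.0° ≈ 235°.

235°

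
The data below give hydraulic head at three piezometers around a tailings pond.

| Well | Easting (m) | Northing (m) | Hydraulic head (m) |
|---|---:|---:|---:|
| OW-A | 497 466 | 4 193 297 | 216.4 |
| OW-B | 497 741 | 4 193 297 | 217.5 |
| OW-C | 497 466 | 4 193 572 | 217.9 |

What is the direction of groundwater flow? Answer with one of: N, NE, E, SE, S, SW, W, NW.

SW

∂h/∂x = (217.5 − 216.4) / (497741 − 497466) = +0.004000
∂h/∂y = (217.9 − 216.4) / (4193572 − 4193297) = +0.005455
Flow = −∇h = (-0.004000 east, -0.005455 north), which points southwest.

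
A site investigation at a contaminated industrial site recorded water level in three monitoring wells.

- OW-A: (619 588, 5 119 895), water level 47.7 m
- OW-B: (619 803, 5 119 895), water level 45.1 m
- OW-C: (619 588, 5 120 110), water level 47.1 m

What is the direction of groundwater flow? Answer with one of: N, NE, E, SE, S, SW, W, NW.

E

∂h/∂x = (45.1 − 47.7) / (619803 − 619588) = -0.01209
∂h/∂y = (47.1 − 47.7) / (5120110 − 5119895) = -0.002791
Flow = −∇h = (+0.01209 east, +0.002791 north), which points east.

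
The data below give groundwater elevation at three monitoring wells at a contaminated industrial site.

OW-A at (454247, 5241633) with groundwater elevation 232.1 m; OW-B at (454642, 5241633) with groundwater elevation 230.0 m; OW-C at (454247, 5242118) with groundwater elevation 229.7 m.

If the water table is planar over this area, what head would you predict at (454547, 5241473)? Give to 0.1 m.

∂h/∂x = (230.0 − 232.1) / (454642 − 454247) = -0.005316
∂h/∂y = (229.7 − 232.1) / (5242118 − 5241633) = -0.004948
h(454547, 5241473) = 232.1 + (-0.005316)·(300) + (-0.004948)·(-160) = 232.1 -1.595 +0.792 = 231.297 m.

231.3 m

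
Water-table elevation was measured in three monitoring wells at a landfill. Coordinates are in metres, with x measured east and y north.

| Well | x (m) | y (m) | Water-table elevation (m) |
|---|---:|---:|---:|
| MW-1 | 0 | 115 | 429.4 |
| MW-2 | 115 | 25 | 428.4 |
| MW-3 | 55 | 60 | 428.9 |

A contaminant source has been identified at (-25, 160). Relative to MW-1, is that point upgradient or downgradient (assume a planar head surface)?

upgradient

With h = a·x + b·y + c and MW-1 as origin, the differences give:
  115·a + (-90)·b = -1.0
  55·a + (-55)·b = -0.5
Eliminate b (×(-55) and ×(-90), subtract): -1375·a = 10.00 → a = ∂h/∂x = -0.007273
Back-substitute: b = ∂h/∂y = +0.001818.
Head at (-25, 160) = 429.4 + (-0.007273)·(-25) + (+0.001818)·(45) = 429.66 m.
That is higher than the 429.4 m at MW-1, so the point is upgradient.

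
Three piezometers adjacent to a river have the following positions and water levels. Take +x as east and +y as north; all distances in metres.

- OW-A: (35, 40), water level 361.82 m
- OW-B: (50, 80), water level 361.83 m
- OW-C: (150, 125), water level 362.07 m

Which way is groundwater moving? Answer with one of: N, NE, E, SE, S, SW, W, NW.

With h = a·x + b·y + c and OW-A as origin, the differences give:
  15·a + 40·b = +0.01
  115·a + 85·b = +0.25
Eliminate b (×85 and ×40, subtract): -3325·a = -9.150 → a = ∂h/∂x = +0.002752
Back-substitute: b = ∂h/∂y = -0.0007820.
Flow = −∇h = (-0.002752 east, +0.0007820 north), which points west.

W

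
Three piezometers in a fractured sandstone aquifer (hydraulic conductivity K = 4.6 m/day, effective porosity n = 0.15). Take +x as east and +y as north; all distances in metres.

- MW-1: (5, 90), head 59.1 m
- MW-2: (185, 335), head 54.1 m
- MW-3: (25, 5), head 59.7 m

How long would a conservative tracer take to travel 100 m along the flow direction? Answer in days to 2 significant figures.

Three-point gradient (reference MW-1): Δ to MW-2 = (180, 245, -5.0), Δ to MW-3 = (20, -85, +0.6).
∂h/∂x = -0.01376, ∂h/∂y = -0.01030 (det = -20200).
|∇h| = √(-0.01376² + -0.01030²) = 0.01719
Seepage velocity v = K·i/n = 4.6 × 0.01719 / 0.15 = 0.5272 m/day.
t = 100 / 0.5272 = 189.7 days.

190 days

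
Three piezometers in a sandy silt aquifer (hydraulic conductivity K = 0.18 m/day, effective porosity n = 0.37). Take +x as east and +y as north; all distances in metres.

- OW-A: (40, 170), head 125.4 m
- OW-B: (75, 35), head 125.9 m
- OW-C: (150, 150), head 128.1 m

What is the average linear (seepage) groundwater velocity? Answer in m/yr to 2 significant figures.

Three-point gradient (reference OW-A): Δ to OW-B = (35, -135, +0.5), Δ to OW-C = (110, -20, +2.7).
∂h/∂x = +0.02505, ∂h/∂y = +0.002792 (det = 14150).
|∇h| = √(0.02505² + 0.002792²) = 0.02521
Seepage velocity v = K·i/n = 0.18 × 0.02521 / 0.37 = 0.01226 m/day = 4.478 m/yr.

4.5 m/yr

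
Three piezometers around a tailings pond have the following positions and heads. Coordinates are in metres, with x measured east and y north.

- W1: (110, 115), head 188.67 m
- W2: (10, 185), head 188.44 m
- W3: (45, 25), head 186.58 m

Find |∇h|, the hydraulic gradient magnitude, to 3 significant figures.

0.0189

Taking W1 as reference: W2−W1 = (-100, 70, -0.23); W3−W1 = (-65, -90, -2.09).
Solve a·Δx + b·Δy = Δh: det = (-100)·(-90) − (-65)·70 = 13550.
∂h/∂x = [(-0.23)·(-90) − (-2.09)·70] / 13550 = +0.01232
∂h/∂y = [(-100)·(-2.09) − (-65)·(-0.23)] / 13550 = +0.01432
|∇h| = √(0.01232² + 0.01432²) = 0.01889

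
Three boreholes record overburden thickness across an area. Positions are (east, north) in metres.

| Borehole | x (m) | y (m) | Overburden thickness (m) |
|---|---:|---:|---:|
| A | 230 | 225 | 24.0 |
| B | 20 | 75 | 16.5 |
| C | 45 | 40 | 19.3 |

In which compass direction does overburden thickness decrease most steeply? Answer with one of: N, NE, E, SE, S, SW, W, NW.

With d = a·x + b·y + c and A as origin, the differences give:
  (-210)·a + (-150)·b = -7.5
  (-185)·a + (-185)·b = -4.7
Eliminate b (×(-185) and ×(-150), subtract): 11100·a = 682.50 → a = ∂d/∂x = +0.06149
Back-substitute: b = ∂d/∂y = -0.03608.
Steepest decrease is along −∇f = (-0.06149 E, +0.03608 N) → northwest.

NW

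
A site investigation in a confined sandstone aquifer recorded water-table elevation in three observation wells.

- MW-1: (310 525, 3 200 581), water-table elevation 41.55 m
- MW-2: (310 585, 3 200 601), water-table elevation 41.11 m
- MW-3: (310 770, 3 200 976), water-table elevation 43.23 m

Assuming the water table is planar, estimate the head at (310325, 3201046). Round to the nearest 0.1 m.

48.9 m

Differences from MW-1: to MW-2 (Δx, Δy, Δh) = (60, 20, -0.44); to MW-3 = (245, 395, +1.68).
Determinant of the coordinate differences = 60·395 − 245·20 = 18800.
∂h/∂x = [(-0.44)·395 − (+1.68)·20] / 18800 = -0.01103
∂h/∂y = [60·(+1.68) − 245·(-0.44)] / 18800 = +0.01110
h(310325, 3201046) = 41.55 + (-0.01103)·(-200) + (+0.01110)·(465) = 41.55 +2.206 +5.160 = 48.916 m.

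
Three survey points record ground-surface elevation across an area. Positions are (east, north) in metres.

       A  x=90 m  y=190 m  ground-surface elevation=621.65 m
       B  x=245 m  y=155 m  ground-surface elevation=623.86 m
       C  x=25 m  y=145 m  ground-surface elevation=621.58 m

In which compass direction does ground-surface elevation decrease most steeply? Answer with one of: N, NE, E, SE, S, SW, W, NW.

With z = a·x + b·y + c and A as origin, the differences give:
  155·a + (-35)·b = +2.21
  (-65)·a + (-45)·b = -0.07
Eliminate b (×(-45) and ×(-35), subtract): -9250·a = -101.900 → a = ∂z/∂x = +0.01102
Back-substitute: b = ∂z/∂y = -0.01436.
Steepest decrease is along −∇f = (-0.01102 E, +0.01436 N) → northwest.

NW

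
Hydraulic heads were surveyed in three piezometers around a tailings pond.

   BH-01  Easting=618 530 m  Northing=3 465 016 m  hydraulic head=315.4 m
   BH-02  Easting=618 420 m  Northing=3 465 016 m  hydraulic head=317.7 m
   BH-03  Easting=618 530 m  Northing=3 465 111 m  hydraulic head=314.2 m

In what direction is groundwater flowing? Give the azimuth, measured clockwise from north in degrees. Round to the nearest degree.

059°

∂h/∂x = (317.7 − 315.4) / (618420 − 618530) = -0.02091
∂h/∂y = (314.2 − 315.4) / (3465111 − 3465016) = -0.01263
Flow direction (−∇h) has components (+0.02091 E, +0.01263 N).
Azimuth = atan2(E, N) = atan2(+0.02091, +0.01263) = 58.9° ≈ 059°.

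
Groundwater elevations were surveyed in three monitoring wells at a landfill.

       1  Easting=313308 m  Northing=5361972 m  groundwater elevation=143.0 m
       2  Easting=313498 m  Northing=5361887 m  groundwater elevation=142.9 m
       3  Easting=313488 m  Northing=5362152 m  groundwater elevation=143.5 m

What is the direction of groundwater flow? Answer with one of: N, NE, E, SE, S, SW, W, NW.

Three-point gradient (reference 1): Δ to 2 = (190, -85, -0.1), Δ to 3 = (180, 180, +0.5).
∂h/∂x = +0.0004949, ∂h/∂y = +0.002283 (det = 49500).
Flow = −∇h = (-0.0004949 east, -0.002283 north), which points south.

S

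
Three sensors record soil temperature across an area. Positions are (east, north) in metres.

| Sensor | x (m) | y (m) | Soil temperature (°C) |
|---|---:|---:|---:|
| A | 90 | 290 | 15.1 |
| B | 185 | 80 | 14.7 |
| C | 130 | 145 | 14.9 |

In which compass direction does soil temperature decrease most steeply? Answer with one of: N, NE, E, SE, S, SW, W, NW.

Three-point gradient (reference A): Δ to B = (95, -210, -0.4), Δ to C = (40, -145, -0.2).
∂T/∂x = -0.002977, ∂T/∂y = +0.0005581 (det = -5375).
Steepest decrease is along −∇f = (+0.002977 E, -0.0005581 N) → east.

E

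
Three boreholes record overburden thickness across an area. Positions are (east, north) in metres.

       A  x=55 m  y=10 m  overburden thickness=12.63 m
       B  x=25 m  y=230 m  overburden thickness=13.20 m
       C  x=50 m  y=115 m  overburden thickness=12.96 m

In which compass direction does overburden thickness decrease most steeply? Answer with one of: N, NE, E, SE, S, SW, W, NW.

SW

Differences from A: to B (Δx, Δy, Δh) = (-30, 220, +0.57); to C = (-5, 105, +0.33).
Solve a·Δx + b·Δy = Δd: det = (-30)·105 − (-5)·220 = -2050.
∂d/∂x = [(+0.57)·105 − (+0.33)·220] / -2050 = +0.006220
∂d/∂y = [(-30)·(+0.33) − (-5)·(+0.57)] / -2050 = +0.003439
Steepest decrease is along −∇f = (-0.006220 E, -0.003439 N) → southwest.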